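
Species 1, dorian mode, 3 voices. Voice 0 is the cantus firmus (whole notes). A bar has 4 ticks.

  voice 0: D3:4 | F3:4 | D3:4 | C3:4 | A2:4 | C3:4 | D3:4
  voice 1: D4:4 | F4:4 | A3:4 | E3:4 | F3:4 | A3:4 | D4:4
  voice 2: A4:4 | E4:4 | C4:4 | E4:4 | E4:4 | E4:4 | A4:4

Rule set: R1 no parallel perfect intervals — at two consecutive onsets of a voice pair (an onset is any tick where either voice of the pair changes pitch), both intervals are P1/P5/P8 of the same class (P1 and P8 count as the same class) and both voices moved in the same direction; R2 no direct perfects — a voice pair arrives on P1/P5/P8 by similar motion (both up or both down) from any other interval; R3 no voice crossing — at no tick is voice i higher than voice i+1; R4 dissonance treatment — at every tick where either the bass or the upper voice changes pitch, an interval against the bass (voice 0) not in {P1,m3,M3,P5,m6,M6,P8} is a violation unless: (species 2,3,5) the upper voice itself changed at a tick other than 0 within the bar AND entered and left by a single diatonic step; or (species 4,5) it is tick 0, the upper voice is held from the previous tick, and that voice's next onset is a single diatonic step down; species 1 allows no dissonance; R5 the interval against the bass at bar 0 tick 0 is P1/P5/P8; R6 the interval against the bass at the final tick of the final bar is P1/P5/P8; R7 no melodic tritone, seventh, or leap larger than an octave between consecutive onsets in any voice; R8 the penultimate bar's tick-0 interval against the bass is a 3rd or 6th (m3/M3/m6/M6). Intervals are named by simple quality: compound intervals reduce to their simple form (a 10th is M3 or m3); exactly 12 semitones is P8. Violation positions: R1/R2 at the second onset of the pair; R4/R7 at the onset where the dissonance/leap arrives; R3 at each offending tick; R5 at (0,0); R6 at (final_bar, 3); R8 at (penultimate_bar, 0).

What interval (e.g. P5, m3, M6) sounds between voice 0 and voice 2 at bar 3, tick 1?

M3

voice 0=C3 voice 2=E4 -> M3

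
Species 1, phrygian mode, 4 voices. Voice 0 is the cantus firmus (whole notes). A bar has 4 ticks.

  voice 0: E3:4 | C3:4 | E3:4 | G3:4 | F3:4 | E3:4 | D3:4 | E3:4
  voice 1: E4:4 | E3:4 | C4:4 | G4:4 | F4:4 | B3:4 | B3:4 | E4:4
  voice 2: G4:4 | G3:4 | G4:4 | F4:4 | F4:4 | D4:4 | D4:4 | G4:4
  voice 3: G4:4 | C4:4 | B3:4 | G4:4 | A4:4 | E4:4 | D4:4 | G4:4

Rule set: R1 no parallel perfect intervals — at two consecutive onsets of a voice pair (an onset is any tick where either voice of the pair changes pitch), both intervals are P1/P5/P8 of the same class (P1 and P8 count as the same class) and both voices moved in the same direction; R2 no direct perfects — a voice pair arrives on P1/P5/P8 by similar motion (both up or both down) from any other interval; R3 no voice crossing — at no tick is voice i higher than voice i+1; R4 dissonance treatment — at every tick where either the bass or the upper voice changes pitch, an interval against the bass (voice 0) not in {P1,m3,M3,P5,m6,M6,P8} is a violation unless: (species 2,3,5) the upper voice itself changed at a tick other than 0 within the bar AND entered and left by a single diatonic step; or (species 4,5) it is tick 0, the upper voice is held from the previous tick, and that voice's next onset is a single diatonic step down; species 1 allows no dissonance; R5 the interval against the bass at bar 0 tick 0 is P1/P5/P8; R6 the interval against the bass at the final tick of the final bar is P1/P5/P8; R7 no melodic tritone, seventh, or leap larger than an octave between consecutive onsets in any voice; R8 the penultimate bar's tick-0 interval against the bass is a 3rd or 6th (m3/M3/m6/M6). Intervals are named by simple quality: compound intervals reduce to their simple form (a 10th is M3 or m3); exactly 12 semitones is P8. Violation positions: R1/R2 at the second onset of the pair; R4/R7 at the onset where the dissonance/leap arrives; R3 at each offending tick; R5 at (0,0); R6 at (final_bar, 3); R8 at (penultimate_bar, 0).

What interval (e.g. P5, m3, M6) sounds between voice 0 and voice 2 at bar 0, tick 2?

voice 0=E3 voice 2=G4 -> m3

m3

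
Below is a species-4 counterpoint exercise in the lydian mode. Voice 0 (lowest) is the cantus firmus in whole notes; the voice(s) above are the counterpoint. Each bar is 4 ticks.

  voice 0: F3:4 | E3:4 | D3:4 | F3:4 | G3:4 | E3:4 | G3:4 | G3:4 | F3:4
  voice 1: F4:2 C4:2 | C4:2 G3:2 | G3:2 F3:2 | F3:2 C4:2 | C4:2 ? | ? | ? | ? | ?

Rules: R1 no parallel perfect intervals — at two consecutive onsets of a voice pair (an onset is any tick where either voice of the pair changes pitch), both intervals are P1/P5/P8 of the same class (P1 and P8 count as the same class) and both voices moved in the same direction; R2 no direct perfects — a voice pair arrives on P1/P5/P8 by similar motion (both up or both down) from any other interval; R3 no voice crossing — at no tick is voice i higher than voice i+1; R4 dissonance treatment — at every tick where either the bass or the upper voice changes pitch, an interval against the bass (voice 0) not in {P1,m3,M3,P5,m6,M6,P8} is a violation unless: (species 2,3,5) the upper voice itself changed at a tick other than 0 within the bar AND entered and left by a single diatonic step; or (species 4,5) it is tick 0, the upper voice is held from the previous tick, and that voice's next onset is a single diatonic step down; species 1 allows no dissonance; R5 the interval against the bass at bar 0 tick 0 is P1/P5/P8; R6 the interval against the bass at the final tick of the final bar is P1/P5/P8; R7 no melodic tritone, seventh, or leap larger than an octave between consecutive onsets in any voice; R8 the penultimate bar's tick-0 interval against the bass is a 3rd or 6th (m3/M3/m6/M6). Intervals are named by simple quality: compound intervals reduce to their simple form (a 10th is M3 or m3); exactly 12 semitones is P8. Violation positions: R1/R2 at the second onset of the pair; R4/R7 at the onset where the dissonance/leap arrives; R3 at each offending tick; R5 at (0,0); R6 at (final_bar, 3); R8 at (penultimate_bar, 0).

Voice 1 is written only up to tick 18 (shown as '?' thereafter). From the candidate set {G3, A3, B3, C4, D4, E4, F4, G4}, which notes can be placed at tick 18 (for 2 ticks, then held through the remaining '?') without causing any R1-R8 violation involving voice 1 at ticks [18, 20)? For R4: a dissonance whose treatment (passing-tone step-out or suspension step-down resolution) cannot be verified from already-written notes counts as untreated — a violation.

G3: legal
A3: violates R4
B3: legal
C4: legal
D4: legal
E4: legal
F4: violates R4
G4: legal

{B3, C4, D4, E4, G3, G4}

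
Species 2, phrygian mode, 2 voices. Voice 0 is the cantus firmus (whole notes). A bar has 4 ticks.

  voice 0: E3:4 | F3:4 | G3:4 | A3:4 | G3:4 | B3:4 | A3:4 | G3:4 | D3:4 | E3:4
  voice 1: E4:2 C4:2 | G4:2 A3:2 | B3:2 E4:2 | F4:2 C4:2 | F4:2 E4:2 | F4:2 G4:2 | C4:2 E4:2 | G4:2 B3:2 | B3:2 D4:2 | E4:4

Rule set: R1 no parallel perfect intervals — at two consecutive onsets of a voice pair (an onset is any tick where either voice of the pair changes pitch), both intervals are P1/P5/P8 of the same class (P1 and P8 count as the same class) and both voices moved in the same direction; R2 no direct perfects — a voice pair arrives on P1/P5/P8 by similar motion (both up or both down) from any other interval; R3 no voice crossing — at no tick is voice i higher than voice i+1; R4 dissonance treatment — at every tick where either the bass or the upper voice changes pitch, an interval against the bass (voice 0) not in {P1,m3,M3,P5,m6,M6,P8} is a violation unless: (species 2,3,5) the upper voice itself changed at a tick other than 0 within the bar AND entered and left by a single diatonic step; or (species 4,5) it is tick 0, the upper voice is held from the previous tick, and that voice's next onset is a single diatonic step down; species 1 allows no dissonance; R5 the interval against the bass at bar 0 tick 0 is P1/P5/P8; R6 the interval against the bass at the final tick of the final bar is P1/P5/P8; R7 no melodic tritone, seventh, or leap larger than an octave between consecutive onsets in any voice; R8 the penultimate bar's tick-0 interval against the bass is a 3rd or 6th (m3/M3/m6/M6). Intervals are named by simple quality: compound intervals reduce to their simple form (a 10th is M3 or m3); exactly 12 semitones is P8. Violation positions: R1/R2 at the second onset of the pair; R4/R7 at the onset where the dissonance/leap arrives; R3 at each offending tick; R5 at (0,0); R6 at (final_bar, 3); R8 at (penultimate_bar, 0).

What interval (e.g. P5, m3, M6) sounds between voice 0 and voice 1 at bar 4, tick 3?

M6

voice 0=G3 voice 1=E4 -> M6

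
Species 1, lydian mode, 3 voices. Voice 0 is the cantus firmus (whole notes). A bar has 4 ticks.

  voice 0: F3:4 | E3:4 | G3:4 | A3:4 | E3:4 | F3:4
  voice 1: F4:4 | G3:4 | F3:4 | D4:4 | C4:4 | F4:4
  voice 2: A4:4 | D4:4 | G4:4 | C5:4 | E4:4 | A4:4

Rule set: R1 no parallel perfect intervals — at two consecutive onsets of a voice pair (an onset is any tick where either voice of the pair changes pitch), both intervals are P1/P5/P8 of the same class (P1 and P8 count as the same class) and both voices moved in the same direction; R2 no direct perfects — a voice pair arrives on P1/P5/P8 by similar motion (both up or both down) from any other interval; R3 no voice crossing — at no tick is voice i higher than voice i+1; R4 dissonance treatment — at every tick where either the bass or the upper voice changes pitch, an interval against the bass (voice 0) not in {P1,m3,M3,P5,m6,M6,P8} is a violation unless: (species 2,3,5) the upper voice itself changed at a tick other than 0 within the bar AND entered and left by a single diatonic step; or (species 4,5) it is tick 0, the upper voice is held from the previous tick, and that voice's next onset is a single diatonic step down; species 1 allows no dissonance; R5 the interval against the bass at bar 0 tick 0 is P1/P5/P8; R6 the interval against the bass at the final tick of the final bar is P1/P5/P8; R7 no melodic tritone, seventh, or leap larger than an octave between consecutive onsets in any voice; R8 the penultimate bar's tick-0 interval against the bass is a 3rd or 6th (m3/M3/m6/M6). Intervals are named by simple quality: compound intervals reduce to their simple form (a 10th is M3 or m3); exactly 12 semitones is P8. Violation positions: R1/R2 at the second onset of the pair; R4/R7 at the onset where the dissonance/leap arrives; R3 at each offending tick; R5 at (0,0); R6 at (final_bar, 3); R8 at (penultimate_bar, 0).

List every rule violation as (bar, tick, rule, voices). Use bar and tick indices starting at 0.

bar 0: v0=F3 v1=F4 v2=A4 downbeat M3
bar 1: v0=E3 v1=G3 v2=D4 downbeat m7
bar 2: v0=G3 v1=F3 v2=G4 downbeat P8
bar 3: v0=A3 v1=D4 v2=C5 downbeat m3
bar 4: v0=E3 v1=C4 v2=E4 downbeat P8
bar 5: v0=F3 v1=F4 v2=A4 downbeat M3
  -> R5 @ bar 0 tick 0 v(0, 2): opens on M3
  -> R2 @ bar 1 tick 0 v(1, 2): F4/A4 M3 -> G3/D4 P5 similar
  -> R4 @ bar 1 tick 0 v(0, 2): E3/D4 m7 untreated
  -> R7 @ bar 1 tick 0 v(1,): F4->G3 leap 10st
  -> R2 @ bar 2 tick 0 v(0, 2): E3/D4 m7 -> G3/G4 P8 similar
  -> R3 @ bar 2 tick 0 v(0, 1): G3 above F3
  -> R4 @ bar 2 tick 0 v(0, 1): G3/F3 M2 untreated
  -> R3 @ bar 2 tick 1 v(0, 1): G3 above F3
  -> R3 @ bar 2 tick 2 v(0, 1): G3 above F3
  -> R3 @ bar 2 tick 3 v(0, 1): G3 above F3
  -> R4 @ bar 3 tick 0 v(0, 1): A3/D4 P4 untreated
  -> R2 @ bar 4 tick 0 v(0, 2): A3/C5 m3 -> E3/E4 P8 similar
  -> R8 @ bar 4 tick 0 v(0, 2): penult P8 not 3rd/6th
  -> R2 @ bar 5 tick 0 v(0, 1): E3/C4 m6 -> F3/F4 P8 similar
  -> R6 @ bar 5 tick 3 v(0, 2): closes on M3

(0, 0, R5, (0, 2))
(1, 0, R2, (1, 2))
(1, 0, R4, (0, 2))
(1, 0, R7, (1,))
(2, 0, R2, (0, 2))
(2, 0, R3, (0, 1))
(2, 0, R4, (0, 1))
(2, 1, R3, (0, 1))
(2, 2, R3, (0, 1))
(2, 3, R3, (0, 1))
(3, 0, R4, (0, 1))
(4, 0, R2, (0, 2))
(4, 0, R8, (0, 2))
(5, 0, R2, (0, 1))
(5, 3, R6, (0, 2))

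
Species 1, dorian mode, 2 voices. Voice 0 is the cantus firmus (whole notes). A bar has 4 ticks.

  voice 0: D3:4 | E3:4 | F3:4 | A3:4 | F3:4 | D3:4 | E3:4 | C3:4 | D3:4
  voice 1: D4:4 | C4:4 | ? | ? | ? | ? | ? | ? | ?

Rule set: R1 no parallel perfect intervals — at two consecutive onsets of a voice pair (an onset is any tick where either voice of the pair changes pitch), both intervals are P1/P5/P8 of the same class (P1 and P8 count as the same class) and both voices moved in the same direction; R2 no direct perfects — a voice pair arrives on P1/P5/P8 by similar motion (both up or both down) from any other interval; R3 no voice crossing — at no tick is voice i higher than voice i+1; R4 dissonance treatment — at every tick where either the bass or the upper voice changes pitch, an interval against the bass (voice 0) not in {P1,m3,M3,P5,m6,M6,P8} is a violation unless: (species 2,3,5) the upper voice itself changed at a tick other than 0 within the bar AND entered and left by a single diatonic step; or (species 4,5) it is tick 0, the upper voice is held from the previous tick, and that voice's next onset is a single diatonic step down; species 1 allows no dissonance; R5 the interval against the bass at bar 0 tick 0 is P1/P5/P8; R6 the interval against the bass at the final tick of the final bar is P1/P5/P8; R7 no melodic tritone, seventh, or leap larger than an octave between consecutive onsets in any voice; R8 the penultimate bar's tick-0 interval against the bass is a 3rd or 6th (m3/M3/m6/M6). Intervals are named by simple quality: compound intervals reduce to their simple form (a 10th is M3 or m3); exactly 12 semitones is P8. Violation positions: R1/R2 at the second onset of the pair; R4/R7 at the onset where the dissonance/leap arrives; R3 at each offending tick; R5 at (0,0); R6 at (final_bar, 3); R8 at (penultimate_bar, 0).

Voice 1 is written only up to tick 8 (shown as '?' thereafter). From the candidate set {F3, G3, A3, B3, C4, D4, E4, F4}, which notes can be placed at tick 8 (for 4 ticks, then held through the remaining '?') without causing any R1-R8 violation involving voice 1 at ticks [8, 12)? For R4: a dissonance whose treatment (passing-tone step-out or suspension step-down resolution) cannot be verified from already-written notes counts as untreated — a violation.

F3: legal
G3: violates R4
A3: legal
B3: violates R4
C4: legal
D4: legal
E4: violates R4
F4: violates R2

{A3, C4, D4, F3}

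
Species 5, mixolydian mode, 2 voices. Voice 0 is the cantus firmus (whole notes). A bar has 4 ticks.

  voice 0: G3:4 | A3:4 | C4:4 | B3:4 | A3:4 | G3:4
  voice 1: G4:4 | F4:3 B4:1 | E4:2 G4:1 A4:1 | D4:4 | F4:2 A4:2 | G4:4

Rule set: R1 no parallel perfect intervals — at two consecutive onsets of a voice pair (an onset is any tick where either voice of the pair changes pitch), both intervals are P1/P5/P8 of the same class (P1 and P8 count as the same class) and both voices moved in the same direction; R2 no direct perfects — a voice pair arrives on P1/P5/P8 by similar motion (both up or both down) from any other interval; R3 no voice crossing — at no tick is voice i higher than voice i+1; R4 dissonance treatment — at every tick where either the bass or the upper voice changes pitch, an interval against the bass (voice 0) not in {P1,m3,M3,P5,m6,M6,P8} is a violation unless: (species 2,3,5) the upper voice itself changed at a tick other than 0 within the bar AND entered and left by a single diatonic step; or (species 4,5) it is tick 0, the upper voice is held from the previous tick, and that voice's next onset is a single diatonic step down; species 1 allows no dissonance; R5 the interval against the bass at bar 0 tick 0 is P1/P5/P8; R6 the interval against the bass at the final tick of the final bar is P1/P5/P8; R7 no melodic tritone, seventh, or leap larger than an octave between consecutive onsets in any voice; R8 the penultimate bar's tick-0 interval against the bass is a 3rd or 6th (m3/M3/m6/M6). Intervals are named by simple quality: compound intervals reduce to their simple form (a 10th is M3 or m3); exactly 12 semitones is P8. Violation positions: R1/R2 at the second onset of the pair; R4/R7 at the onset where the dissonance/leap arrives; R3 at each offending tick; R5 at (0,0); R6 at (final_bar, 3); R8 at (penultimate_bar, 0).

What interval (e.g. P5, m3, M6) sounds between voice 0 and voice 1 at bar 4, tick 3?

P8

voice 0=A3 voice 1=A4 -> P8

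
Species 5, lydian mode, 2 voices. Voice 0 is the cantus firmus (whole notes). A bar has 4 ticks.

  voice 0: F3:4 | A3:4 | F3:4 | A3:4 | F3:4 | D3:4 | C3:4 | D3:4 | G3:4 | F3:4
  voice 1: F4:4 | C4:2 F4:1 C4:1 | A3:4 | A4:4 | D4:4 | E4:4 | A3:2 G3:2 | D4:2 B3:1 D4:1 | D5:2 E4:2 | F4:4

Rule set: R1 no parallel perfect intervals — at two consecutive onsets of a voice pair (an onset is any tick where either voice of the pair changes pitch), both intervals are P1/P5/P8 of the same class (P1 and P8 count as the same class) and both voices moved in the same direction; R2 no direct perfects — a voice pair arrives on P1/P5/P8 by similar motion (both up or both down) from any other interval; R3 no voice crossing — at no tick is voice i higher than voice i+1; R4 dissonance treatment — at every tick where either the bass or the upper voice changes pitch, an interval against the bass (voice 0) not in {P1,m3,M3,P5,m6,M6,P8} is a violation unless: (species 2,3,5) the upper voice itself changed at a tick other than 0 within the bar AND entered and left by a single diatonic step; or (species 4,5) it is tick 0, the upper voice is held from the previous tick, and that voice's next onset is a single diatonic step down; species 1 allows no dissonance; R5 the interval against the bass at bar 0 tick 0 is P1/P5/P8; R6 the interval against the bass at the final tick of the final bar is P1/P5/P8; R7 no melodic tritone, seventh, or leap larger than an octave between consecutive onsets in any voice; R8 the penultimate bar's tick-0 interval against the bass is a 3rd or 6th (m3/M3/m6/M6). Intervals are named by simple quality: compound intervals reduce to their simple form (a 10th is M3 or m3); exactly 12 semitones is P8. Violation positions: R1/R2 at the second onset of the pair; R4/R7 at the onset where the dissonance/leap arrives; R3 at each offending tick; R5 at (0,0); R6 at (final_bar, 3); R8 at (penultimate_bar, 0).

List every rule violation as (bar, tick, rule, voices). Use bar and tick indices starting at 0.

bar 0: v0=F3 v1=F4 downbeat P8
bar 1: v0=A3 v1=C4 downbeat m3
bar 2: v0=F3 v1=A3 downbeat M3
bar 3: v0=A3 v1=A4 downbeat P8
bar 4: v0=F3 v1=D4 downbeat M6
bar 5: v0=D3 v1=E4 downbeat M2
bar 6: v0=C3 v1=A3 downbeat M6
bar 7: v0=D3 v1=D4 downbeat P8
bar 8: v0=G3 v1=D5 downbeat P5
bar 9: v0=F3 v1=F4 downbeat P8
  -> R2 @ bar 3 tick 0 v(0, 1): F3/A3 M3 -> A3/A4 P8 similar
  -> R4 @ bar 5 tick 0 v(0, 1): D3/E4 M2 untreated
  -> R2 @ bar 7 tick 0 v(0, 1): C3/G3 P5 -> D3/D4 P8 similar
  -> R2 @ bar 8 tick 0 v(0, 1): D3/D4 P8 -> G3/D5 P5 similar
  -> R8 @ bar 8 tick 0 v(0, 1): penult P5 not 3rd/6th
  -> R7 @ bar 8 tick 2 v(1,): D5->E4 leap 10st

(3, 0, R2, (0, 1))
(5, 0, R4, (0, 1))
(7, 0, R2, (0, 1))
(8, 0, R2, (0, 1))
(8, 0, R8, (0, 1))
(8, 2, R7, (1,))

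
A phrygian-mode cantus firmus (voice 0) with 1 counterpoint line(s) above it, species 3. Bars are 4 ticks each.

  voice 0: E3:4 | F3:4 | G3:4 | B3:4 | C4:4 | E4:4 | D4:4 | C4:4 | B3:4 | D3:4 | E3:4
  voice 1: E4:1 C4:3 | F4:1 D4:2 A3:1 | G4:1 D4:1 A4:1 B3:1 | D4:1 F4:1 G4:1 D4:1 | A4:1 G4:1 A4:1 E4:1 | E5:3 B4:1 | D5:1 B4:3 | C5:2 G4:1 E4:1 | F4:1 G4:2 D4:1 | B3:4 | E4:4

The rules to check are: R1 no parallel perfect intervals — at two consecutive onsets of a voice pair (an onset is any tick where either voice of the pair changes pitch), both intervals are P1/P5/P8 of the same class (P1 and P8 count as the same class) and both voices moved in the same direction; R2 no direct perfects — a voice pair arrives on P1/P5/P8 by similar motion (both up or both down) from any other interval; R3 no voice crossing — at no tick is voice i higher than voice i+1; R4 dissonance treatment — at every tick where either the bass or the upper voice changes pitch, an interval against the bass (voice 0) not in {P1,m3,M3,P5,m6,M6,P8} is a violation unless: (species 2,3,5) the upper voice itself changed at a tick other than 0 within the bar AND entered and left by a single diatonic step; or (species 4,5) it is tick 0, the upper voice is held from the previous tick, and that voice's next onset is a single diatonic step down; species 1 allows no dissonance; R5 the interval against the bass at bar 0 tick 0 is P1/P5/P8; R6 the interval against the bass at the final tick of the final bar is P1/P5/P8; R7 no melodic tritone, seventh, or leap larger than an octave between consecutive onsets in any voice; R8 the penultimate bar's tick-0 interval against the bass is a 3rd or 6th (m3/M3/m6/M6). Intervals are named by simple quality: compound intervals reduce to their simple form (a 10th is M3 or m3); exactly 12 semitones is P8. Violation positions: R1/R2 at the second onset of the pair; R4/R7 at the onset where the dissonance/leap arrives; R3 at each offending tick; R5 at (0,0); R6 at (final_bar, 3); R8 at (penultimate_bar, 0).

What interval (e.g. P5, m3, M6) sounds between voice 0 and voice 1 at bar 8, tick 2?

m6

voice 0=B3 voice 1=G4 -> m6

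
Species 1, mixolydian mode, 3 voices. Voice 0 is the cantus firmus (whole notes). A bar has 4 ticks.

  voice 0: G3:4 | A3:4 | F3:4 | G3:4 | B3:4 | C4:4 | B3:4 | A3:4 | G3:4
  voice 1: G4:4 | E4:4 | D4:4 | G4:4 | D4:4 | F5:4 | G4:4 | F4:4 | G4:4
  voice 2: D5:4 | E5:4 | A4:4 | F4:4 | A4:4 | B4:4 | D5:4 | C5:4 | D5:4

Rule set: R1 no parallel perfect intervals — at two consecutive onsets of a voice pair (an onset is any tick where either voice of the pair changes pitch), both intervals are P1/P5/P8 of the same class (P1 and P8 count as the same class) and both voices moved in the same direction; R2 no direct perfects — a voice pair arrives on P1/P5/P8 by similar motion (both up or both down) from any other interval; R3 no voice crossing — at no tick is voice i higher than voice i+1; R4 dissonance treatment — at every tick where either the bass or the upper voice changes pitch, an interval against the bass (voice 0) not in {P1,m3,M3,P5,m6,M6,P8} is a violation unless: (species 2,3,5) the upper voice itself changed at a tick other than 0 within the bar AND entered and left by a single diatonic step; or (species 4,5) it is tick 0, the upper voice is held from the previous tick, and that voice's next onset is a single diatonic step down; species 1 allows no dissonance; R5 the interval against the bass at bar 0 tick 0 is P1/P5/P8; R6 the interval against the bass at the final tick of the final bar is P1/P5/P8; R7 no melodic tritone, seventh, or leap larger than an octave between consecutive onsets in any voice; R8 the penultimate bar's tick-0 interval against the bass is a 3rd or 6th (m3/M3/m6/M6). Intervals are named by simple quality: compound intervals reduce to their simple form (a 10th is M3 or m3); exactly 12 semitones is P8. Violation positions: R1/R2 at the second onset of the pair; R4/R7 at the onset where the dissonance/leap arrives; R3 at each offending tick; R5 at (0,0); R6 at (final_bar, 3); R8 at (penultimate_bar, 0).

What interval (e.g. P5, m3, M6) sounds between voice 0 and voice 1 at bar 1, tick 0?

voice 0=A3 voice 1=E4 -> P5

P5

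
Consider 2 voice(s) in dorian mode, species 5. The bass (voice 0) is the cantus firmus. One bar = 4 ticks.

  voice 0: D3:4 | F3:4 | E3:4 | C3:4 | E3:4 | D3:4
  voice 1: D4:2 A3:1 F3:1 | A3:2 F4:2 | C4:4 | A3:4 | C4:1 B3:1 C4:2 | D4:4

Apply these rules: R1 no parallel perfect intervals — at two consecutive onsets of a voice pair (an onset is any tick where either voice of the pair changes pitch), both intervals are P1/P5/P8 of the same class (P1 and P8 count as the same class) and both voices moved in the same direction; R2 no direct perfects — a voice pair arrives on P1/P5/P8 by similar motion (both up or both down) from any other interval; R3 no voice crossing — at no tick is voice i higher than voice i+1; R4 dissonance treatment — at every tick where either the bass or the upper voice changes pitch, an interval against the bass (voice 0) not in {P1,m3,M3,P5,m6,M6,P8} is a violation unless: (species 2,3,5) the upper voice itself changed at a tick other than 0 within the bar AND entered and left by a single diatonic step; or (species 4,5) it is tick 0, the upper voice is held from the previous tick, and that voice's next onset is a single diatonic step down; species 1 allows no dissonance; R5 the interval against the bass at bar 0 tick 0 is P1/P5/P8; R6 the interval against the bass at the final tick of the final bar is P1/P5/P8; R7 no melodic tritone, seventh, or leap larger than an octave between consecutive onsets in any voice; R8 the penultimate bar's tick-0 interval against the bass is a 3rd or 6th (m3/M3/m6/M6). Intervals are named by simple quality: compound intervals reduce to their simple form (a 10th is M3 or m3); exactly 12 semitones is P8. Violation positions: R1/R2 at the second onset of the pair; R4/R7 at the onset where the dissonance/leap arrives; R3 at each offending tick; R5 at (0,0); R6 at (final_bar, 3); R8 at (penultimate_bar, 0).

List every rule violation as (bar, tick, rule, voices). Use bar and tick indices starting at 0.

No violations across 6 bars (D3..D3 vs D4..D4).

bar 0: v0=D3 v1=D4 downbeat P8
bar 1: v0=F3 v1=A3 downbeat M3
bar 2: v0=E3 v1=C4 downbeat m6
bar 3: v0=C3 v1=A3 downbeat M6
bar 4: v0=E3 v1=C4 downbeat m6
bar 5: v0=D3 v1=D4 downbeat P8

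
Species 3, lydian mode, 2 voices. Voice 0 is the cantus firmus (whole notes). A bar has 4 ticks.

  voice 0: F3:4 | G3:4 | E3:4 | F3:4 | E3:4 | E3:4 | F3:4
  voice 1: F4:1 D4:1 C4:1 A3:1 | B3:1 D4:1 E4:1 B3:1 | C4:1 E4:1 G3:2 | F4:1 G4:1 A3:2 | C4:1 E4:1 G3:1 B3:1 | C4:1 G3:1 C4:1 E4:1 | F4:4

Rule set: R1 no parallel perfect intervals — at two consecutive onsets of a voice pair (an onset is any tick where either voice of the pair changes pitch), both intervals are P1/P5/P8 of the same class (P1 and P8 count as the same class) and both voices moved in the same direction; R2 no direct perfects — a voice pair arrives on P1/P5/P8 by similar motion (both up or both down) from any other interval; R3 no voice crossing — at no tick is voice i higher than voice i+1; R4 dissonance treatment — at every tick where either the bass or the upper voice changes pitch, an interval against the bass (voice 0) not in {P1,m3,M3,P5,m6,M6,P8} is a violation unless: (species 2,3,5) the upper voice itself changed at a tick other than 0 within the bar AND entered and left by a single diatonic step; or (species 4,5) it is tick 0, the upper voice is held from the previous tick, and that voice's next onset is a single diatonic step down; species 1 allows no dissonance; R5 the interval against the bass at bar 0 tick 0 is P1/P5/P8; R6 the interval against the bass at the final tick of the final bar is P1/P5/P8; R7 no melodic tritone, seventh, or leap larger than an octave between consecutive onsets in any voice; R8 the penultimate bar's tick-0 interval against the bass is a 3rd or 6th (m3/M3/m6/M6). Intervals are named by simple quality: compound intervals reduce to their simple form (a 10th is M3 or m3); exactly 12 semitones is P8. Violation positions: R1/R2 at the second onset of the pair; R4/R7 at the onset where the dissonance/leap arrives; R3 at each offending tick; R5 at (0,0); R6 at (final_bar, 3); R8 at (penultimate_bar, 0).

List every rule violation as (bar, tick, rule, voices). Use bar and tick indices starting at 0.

(3, 0, R2, (0, 1))
(3, 0, R7, (1,))
(3, 1, R4, (0, 1))
(3, 2, R7, (1,))
(6, 0, R1, (0, 1))

bar 0: v0=F3 v1=F4 downbeat P8
bar 1: v0=G3 v1=B3 downbeat M3
bar 2: v0=E3 v1=C4 downbeat m6
bar 3: v0=F3 v1=F4 downbeat P8
bar 4: v0=E3 v1=C4 downbeat m6
bar 5: v0=E3 v1=C4 downbeat m6
bar 6: v0=F3 v1=F4 downbeat P8
  -> R2 @ bar 3 tick 0 v(0, 1): E3/G3 m3 -> F3/F4 P8 similar
  -> R7 @ bar 3 tick 0 v(1,): G3->F4 leap 10st
  -> R4 @ bar 3 tick 1 v(0, 1): F3/G4 M2 untreated
  -> R7 @ bar 3 tick 2 v(1,): G4->A3 leap 10st
  -> R1 @ bar 6 tick 0 v(0, 1): E3/E4 P8 -> F3/F4 P8 similar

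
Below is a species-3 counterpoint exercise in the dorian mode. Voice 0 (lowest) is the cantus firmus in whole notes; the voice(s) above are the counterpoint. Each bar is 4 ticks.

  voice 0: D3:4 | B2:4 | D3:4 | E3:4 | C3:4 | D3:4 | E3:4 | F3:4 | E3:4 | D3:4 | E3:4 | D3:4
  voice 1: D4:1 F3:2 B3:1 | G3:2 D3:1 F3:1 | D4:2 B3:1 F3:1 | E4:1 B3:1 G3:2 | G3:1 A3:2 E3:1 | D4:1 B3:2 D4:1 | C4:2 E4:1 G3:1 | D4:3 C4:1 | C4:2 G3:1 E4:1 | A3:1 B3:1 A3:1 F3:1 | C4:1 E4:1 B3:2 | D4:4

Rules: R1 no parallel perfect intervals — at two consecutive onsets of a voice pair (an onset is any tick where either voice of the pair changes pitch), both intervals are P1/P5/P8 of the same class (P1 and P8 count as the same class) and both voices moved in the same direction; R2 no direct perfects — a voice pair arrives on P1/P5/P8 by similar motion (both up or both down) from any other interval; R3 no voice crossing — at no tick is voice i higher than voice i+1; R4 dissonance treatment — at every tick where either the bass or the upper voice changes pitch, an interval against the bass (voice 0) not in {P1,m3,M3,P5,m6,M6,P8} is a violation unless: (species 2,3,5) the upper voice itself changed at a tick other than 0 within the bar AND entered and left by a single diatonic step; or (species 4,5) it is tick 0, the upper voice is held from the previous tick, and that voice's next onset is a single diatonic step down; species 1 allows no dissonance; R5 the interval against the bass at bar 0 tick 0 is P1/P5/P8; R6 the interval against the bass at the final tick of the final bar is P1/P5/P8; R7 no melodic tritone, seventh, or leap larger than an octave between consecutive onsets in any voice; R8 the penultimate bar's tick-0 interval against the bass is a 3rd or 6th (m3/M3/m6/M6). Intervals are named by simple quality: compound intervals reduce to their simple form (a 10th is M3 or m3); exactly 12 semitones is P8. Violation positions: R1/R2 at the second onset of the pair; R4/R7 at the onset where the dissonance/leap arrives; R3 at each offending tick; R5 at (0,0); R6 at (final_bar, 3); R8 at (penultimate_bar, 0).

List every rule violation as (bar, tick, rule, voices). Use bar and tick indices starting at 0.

bar 0: v0=D3 v1=D4 downbeat P8
bar 1: v0=B2 v1=G3 downbeat m6
bar 2: v0=D3 v1=D4 downbeat P8
bar 3: v0=E3 v1=E4 downbeat P8
bar 4: v0=C3 v1=G3 downbeat P5
bar 5: v0=D3 v1=D4 downbeat P8
bar 6: v0=E3 v1=C4 downbeat m6
bar 7: v0=F3 v1=D4 downbeat M6
bar 8: v0=E3 v1=C4 downbeat m6
bar 9: v0=D3 v1=A3 downbeat P5
bar 10: v0=E3 v1=C4 downbeat m6
bar 11: v0=D3 v1=D4 downbeat P8
  -> R7 @ bar 0 tick 3 v(1,): F3->B3 leap 6st
  -> R4 @ bar 1 tick 3 v(0, 1): B2/F3 TT untreated
  -> R2 @ bar 2 tick 0 v(0, 1): B2/F3 TT -> D3/D4 P8 similar
  -> R7 @ bar 2 tick 3 v(1,): B3->F3 leap 6st
  -> R2 @ bar 3 tick 0 v(0, 1): D3/F3 m3 -> E3/E4 P8 similar
  -> R7 @ bar 3 tick 0 v(1,): F3->E4 leap 11st
  -> R2 @ bar 5 tick 0 v(0, 1): C3/E3 M3 -> D3/D4 P8 similar
  -> R7 @ bar 5 tick 0 v(1,): E3->D4 leap 10st
  -> R2 @ bar 9 tick 0 v(0, 1): E3/E4 P8 -> D3/A3 P5 similar

(0, 3, R7, (1,))
(1, 3, R4, (0, 1))
(2, 0, R2, (0, 1))
(2, 3, R7, (1,))
(3, 0, R2, (0, 1))
(3, 0, R7, (1,))
(5, 0, R2, (0, 1))
(5, 0, R7, (1,))
(9, 0, R2, (0, 1))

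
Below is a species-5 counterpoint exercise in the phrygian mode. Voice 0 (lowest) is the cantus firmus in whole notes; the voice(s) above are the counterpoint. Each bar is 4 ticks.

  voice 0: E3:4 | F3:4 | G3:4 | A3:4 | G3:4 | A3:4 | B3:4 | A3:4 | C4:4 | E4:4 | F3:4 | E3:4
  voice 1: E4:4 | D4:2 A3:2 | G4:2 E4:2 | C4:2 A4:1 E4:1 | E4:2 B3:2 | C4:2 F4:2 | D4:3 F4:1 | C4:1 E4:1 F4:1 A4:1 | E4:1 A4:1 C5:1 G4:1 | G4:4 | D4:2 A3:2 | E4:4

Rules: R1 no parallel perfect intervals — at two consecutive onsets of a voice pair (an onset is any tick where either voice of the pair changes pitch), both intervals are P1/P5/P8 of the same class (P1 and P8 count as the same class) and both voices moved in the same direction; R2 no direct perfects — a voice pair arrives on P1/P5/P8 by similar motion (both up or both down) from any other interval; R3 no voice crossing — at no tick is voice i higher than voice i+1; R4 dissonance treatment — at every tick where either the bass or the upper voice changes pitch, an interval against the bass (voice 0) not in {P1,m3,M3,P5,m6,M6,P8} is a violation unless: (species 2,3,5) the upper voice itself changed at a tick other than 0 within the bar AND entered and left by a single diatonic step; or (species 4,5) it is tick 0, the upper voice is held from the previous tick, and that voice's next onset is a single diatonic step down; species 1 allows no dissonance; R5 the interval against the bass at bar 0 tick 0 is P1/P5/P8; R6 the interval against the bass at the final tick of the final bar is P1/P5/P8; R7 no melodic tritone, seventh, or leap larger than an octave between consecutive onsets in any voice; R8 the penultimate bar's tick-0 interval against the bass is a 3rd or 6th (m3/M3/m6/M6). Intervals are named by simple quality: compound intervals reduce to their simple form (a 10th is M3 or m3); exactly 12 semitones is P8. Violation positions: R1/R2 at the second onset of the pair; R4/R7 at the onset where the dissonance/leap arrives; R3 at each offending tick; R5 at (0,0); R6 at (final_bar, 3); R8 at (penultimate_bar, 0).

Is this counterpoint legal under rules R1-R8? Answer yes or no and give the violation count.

bar 0: v0=E3 v1=E4 (P8)
bar 1: v0=F3 v1=D4 (M6)
bar 2: v0=G3 v1=G4 (P8)
bar 3: v0=A3 v1=C4 (m3)
bar 4: v0=G3 v1=E4 (M6)
bar 5: v0=A3 v1=C4 (m3)
bar 6: v0=B3 v1=D4 (m3)
bar 7: v0=A3 v1=C4 (m3)
bar 8: v0=C4 v1=E4 (M3)
bar 9: v0=E4 v1=G4 (m3)
bar 10: v0=F3 v1=D4 (M6)
bar 11: v0=E3 v1=E4 (P8)
  R2 @ bar2.0: F3/A3 M3 -> G3/G4 P8 similar
  R7 @ bar2.0: A3->G4 leap 10st
  R4 @ bar6.3: B3/F4 TT untreated
  R7 @ bar10.0: E4->F3 leap 11st

No (4 violations)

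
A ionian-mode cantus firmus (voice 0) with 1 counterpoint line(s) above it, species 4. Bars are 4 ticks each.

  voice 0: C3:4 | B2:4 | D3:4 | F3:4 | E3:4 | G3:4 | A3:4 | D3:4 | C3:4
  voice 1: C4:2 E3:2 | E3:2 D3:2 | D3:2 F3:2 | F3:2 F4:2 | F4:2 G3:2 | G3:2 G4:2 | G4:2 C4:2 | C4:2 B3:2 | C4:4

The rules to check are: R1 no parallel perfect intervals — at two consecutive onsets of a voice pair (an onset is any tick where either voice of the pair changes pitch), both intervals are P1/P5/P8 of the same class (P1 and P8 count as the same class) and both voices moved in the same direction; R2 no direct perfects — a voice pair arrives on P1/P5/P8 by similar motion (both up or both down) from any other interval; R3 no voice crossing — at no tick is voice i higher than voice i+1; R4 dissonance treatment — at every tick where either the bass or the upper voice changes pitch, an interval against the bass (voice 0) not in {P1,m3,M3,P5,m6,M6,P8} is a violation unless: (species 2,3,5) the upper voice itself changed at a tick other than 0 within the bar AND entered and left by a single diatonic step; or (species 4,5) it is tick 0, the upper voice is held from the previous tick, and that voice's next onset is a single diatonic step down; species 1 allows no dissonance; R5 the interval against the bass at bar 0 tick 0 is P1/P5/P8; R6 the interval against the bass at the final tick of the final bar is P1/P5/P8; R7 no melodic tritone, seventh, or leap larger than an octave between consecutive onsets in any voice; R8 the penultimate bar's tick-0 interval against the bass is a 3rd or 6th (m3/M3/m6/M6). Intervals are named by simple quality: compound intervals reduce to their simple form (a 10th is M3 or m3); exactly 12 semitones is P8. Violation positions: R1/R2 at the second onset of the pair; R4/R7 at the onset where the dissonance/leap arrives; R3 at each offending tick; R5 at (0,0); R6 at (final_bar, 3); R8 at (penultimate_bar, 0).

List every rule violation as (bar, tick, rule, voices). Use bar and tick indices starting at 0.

(4, 0, R4, (0, 1))
(4, 2, R7, (1,))
(6, 0, R4, (0, 1))
(7, 0, R8, (0, 1))

bar 0: v0=C3 v1=C4 downbeat P8
bar 1: v0=B2 v1=E3 downbeat P4
bar 2: v0=D3 v1=D3 downbeat P1
bar 3: v0=F3 v1=F3 downbeat P1
bar 4: v0=E3 v1=F4 downbeat m2
bar 5: v0=G3 v1=G3 downbeat P1
bar 6: v0=A3 v1=G4 downbeat m7
bar 7: v0=D3 v1=C4 downbeat m7
bar 8: v0=C3 v1=C4 downbeat P8
  -> R4 @ bar 4 tick 0 v(0, 1): E3/F4 m2 untreated
  -> R7 @ bar 4 tick 2 v(1,): F4->G3 leap 10st
  -> R4 @ bar 6 tick 0 v(0, 1): A3/G4 m7 untreated
  -> R8 @ bar 7 tick 0 v(0, 1): penult m7 not 3rd/6th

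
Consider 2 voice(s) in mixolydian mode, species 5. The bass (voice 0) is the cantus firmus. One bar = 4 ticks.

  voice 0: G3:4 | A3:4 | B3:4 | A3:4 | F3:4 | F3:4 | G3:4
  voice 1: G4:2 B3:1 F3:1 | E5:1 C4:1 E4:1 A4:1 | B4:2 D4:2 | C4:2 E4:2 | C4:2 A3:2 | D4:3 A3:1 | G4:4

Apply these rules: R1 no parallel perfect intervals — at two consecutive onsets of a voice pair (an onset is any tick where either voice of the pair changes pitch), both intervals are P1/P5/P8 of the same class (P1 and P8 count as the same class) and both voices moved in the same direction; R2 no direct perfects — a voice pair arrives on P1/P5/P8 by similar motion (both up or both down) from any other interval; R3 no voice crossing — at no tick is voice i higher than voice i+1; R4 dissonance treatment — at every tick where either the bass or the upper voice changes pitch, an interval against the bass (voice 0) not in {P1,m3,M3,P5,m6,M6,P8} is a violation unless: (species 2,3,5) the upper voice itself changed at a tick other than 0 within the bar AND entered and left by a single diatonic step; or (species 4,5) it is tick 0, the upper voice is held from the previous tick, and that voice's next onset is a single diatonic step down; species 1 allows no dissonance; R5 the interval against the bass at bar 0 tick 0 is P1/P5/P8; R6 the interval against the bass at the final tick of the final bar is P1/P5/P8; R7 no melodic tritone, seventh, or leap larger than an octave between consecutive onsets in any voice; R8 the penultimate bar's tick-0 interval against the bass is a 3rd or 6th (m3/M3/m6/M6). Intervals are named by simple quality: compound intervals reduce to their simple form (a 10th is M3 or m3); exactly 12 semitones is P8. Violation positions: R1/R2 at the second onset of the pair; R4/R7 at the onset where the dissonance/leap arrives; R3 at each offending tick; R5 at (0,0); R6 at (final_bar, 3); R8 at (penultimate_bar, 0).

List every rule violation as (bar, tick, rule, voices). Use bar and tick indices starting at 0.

bar 0: v0=G3 v1=G4 downbeat P8
bar 1: v0=A3 v1=E5 downbeat P5
bar 2: v0=B3 v1=B4 downbeat P8
bar 3: v0=A3 v1=C4 downbeat m3
bar 4: v0=F3 v1=C4 downbeat P5
bar 5: v0=F3 v1=D4 downbeat M6
bar 6: v0=G3 v1=G4 downbeat P8
  -> R3 @ bar 0 tick 3 v(0, 1): G3 above F3
  -> R4 @ bar 0 tick 3 v(0, 1): G3/F3 M2 untreated
  -> R7 @ bar 0 tick 3 v(1,): B3->F3 leap 6st
  -> R2 @ bar 1 tick 0 v(0, 1): G3/F3 M2 -> A3/E5 P5 similar
  -> R7 @ bar 1 tick 0 v(1,): F3->E5 leap 23st
  -> R7 @ bar 1 tick 1 v(1,): E5->C4 leap 16st
  -> R1 @ bar 2 tick 0 v(0, 1): A3/A4 P8 -> B3/B4 P8 similar
  -> R1 @ bar 4 tick 0 v(0, 1): A3/E4 P5 -> F3/C4 P5 similar
  -> R2 @ bar 6 tick 0 v(0, 1): F3/A3 M3 -> G3/G4 P8 similar
  -> R7 @ bar 6 tick 0 v(1,): A3->G4 leap 10st

(0, 3, R3, (0, 1))
(0, 3, R4, (0, 1))
(0, 3, R7, (1,))
(1, 0, R2, (0, 1))
(1, 0, R7, (1,))
(1, 1, R7, (1,))
(2, 0, R1, (0, 1))
(4, 0, R1, (0, 1))
(6, 0, R2, (0, 1))
(6, 0, R7, (1,))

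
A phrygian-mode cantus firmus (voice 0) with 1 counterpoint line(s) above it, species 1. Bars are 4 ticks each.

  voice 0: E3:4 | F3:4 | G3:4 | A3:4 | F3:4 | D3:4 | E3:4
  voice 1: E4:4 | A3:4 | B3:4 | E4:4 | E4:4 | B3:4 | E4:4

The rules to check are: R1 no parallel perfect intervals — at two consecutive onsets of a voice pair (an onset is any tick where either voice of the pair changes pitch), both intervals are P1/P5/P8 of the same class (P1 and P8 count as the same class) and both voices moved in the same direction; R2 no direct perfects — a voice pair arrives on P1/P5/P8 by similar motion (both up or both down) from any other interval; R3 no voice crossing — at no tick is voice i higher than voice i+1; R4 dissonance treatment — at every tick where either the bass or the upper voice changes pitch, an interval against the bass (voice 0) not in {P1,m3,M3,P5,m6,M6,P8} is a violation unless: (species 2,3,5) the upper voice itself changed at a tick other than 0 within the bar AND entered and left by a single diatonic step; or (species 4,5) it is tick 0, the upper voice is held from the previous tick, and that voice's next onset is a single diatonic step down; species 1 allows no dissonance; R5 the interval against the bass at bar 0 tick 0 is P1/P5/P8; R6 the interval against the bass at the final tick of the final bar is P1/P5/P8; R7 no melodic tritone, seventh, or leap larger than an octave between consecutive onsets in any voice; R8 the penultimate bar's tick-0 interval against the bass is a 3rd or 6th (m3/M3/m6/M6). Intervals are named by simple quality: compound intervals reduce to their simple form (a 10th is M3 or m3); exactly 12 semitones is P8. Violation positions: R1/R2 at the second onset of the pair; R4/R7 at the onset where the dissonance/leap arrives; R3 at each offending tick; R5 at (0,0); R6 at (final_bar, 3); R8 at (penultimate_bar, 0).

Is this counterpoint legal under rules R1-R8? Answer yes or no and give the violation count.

No (3 violations)

bar 0: v0=E3 v1=E4 (P8)
bar 1: v0=F3 v1=A3 (M3)
bar 2: v0=G3 v1=B3 (M3)
bar 3: v0=A3 v1=E4 (P5)
bar 4: v0=F3 v1=E4 (M7)
bar 5: v0=D3 v1=B3 (M6)
bar 6: v0=E3 v1=E4 (P8)
  R2 @ bar3.0: G3/B3 M3 -> A3/E4 P5 similar
  R4 @ bar4.0: F3/E4 M7 untreated
  R2 @ bar6.0: D3/B3 M6 -> E3/E4 P8 similar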